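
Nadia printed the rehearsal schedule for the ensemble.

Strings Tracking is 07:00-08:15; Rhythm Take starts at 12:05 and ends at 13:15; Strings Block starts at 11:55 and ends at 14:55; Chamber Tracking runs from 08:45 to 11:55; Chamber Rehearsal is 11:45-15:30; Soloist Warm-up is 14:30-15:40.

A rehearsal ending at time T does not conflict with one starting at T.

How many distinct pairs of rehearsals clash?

Two intervals overlap when each starts before the other ends.
Sorted by start: Strings Tracking, Chamber Tracking, Chamber Rehearsal, Strings Block, Rhythm Take, Soloist Warm-up.
Chamber Tracking starts after Strings Tracking ends, so nothing later overlaps Strings Tracking either.
Chamber Rehearsal starts before Chamber Tracking ends → Chamber Tracking and Chamber Rehearsal overlap.
Strings Block starts exactly when Chamber Tracking ends (back-to-back, no overlap), so nothing later overlaps Chamber Tracking either.
Strings Block starts before Chamber Rehearsal ends → Chamber Rehearsal and Strings Block overlap.
Rhythm Take starts before Chamber Rehearsal ends → Chamber Rehearsal and Rhythm Take overlap.
Soloist Warm-up starts before Chamber Rehearsal ends → Chamber Rehearsal and Soloist Warm-up overlap.
Rhythm Take starts before Strings Block ends → Strings Block and Rhythm Take overlap.
Soloist Warm-up starts before Strings Block ends → Strings Block and Soloist Warm-up overlap.
Soloist Warm-up starts after Rhythm Take ends.
Overlapping pairs: Chamber Rehearsal & Chamber Tracking, Chamber Rehearsal & Rhythm Take, Chamber Rehearsal & Soloist Warm-up, Chamber Rehearsal & Strings Block, Rhythm Take & Strings Block, Soloist Warm-up & Strings Block — 6 in total.

6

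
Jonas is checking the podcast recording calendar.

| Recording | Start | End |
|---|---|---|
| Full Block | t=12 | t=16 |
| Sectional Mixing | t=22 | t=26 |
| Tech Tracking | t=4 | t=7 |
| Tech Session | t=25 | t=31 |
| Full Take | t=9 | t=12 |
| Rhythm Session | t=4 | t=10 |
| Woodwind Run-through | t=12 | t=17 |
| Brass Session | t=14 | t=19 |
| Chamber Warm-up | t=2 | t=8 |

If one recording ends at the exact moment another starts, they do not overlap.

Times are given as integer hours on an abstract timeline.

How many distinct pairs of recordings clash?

Sorted by start: Chamber Warm-up, Rhythm Session, Tech Tracking, Full Take, Full Block, Woodwind Run-through, Brass Session, Sectional Mixing, Tech Session.
Rhythm Session starts before Chamber Warm-up ends → Chamber Warm-up and Rhythm Session overlap.
Tech Tracking starts before Chamber Warm-up ends → Chamber Warm-up and Tech Tracking overlap.
Full Take starts after Chamber Warm-up ends — done with Chamber Warm-up.
Tech Tracking starts before Rhythm Session ends → Rhythm Session and Tech Tracking overlap.
Full Take starts before Rhythm Session ends → Rhythm Session and Full Take overlap.
Full Block starts after Rhythm Session ends — done with Rhythm Session.
Full Take starts after Tech Tracking ends — done with Tech Tracking.
Full Block starts exactly when Full Take ends (back-to-back, no overlap) — done with Full Take.
Woodwind Run-through starts before Full Block ends → Full Block and Woodwind Run-through overlap.
Brass Session starts before Full Block ends → Full Block and Brass Session overlap.
Sectional Mixing starts after Full Block ends — done with Full Block.
Brass Session starts before Woodwind Run-through ends → Woodwind Run-through and Brass Session overlap.
Sectional Mixing starts after Woodwind Run-through ends — done with Woodwind Run-through.
Sectional Mixing starts after Brass Session ends — done with Brass Session.
Tech Session starts before Sectional Mixing ends → Sectional Mixing and Tech Session overlap.
Overlapping pairs: Brass Session & Full Block, Brass Session & Woodwind Run-through, Chamber Warm-up & Rhythm Session, Chamber Warm-up & Tech Tracking, Full Block & Woodwind Run-through, Full Take & Rhythm Session, Rhythm Session & Tech Tracking, Sectional Mixing & Tech Session — 8 in total.

8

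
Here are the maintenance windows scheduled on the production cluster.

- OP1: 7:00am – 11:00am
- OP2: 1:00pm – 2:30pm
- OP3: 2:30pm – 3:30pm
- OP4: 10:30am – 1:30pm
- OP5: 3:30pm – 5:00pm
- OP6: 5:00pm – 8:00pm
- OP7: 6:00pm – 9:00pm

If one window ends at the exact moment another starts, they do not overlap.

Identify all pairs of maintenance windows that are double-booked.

OP1 & OP4, OP2 & OP4, OP6 & OP7

Check each pair: they overlap iff neither finishes before the other starts.
Sorted by start: OP1, OP4, OP2, OP3, OP5, OP6, OP7.
OP4 starts before OP1 ends → OP1 and OP4 overlap.
OP2 starts after OP1 ends, so OP1 has no further overlaps.
OP2 starts before OP4 ends → OP4 and OP2 overlap.
OP3 starts after OP4 ends, so OP4 has no further overlaps.
OP3 starts exactly when OP2 ends (back-to-back, no overlap), so OP2 has no further overlaps.
OP5 starts exactly when OP3 ends (back-to-back, no overlap), so OP3 has no further overlaps.
OP6 starts exactly when OP5 ends (back-to-back, no overlap), so OP5 has no further overlaps.
OP7 starts before OP6 ends → OP6 and OP7 overlap.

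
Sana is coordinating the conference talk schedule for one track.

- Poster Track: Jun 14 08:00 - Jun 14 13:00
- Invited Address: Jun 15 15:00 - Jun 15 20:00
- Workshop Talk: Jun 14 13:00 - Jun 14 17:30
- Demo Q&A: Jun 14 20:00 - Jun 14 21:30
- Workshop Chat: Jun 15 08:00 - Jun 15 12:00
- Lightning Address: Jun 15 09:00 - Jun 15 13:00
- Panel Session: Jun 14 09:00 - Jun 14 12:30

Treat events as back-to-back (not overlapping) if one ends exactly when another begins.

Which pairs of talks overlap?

Lightning Address & Workshop Chat, Panel Session & Poster Track

Sorted by start: Poster Track, Panel Session, Workshop Talk, Demo Q&A, Workshop Chat, Lightning Address, Invited Address.
Panel Session starts before Poster Track ends → Poster Track and Panel Session overlap.
Workshop Talk starts exactly when Poster Track ends (back-to-back, no overlap), so nothing later overlaps Poster Track either.
Workshop Talk starts after Panel Session ends, so nothing later overlaps Panel Session either.
Demo Q&A starts after Workshop Talk ends, so nothing later overlaps Workshop Talk either.
Workshop Chat starts after Demo Q&A ends, so nothing later overlaps Demo Q&A either.
Lightning Address starts before Workshop Chat ends → Workshop Chat and Lightning Address overlap.
Invited Address starts after Workshop Chat ends.
Invited Address starts after Lightning Address ends.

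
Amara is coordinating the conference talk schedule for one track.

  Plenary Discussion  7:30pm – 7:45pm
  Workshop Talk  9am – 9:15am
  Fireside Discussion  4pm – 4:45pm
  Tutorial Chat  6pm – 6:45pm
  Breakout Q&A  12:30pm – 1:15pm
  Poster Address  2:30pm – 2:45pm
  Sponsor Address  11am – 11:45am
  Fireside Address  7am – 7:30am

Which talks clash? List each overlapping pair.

no conflicts

Sorted by start: Fireside Address, Workshop Talk, Sponsor Address, Breakout Q&A, Poster Address, Fireside Discussion, Tutorial Chat, Plenary Discussion.
Workshop Talk starts after Fireside Address ends; Fireside Address is clear from here.
Sponsor Address starts after Workshop Talk ends; Workshop Talk is clear from here.
Breakout Q&A starts after Sponsor Address ends; Sponsor Address is clear from here.
Poster Address starts after Breakout Q&A ends; Breakout Q&A is clear from here.
Fireside Discussion starts after Poster Address ends; Poster Address is clear from here.
Tutorial Chat starts after Fireside Discussion ends; Fireside Discussion is clear from here.
Plenary Discussion starts after Tutorial Chat ends.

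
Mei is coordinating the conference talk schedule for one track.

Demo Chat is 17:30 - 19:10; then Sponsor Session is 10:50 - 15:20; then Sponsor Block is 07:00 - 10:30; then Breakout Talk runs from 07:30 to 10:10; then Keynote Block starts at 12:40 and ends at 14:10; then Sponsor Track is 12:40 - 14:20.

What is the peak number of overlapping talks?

Sweep the timeline, counting +1 at each start and −1 at each end (ends before starts at a tie):
07:00 start Sponsor Block → 1
07:30 start Breakout Talk → 2
10:10 end Breakout Talk → 1
10:30 end Sponsor Block → 0
10:50 start Sponsor Session → 1
12:40 start Keynote Block → 2
12:40 start Sponsor Track → 3
14:10 end Keynote Block → 2
14:20 end Sponsor Track → 1
15:20 end Sponsor Session → 0
17:30 start Demo Chat → 1
19:10 end Demo Chat → 0
Peak is 3, at 12:40 (Keynote Block, Sponsor Session, Sponsor Track).

3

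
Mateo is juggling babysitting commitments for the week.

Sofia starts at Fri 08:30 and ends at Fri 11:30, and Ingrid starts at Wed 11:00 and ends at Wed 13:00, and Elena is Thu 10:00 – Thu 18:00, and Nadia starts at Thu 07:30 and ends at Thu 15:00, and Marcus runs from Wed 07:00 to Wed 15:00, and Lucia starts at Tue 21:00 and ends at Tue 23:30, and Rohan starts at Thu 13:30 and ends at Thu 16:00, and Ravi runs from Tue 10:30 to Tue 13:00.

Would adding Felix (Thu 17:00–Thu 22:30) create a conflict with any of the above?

Ravi: ends Tue 13:00 at or before Felix starts Thu 17:00 → clear.
Lucia: ends Tue 23:30 at or before Felix starts Thu 17:00 → clear.
Marcus: ends Wed 15:00 at or before Felix starts Thu 17:00 → clear.
Ingrid: ends Wed 13:00 at or before Felix starts Thu 17:00 → clear.
Nadia: ends Thu 15:00 at or before Felix starts Thu 17:00 → clear.
Elena: starts Thu 10:00 before Felix ends Thu 22:30, and ends Thu 18:00 after Felix starts Thu 17:00 → overlap.
Rohan: ends Thu 16:00 at or before Felix starts Thu 17:00 → clear.
Sofia: starts Fri 08:30 at or after Felix ends Thu 22:30 → clear.
Felix overlaps Elena.

Yes — it overlaps Elena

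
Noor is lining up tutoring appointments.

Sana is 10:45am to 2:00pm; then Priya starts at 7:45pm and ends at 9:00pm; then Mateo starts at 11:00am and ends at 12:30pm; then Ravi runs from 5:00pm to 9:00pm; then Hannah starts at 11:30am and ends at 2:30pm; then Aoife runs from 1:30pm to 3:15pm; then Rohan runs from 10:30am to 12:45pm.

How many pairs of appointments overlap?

9

Sorted by start: Rohan, Sana, Mateo, Hannah, Aoife, Ravi, Priya.
Sana starts before Rohan ends → Rohan and Sana overlap.
Mateo starts before Rohan ends → Rohan and Mateo overlap.
Hannah starts before Rohan ends → Rohan and Hannah overlap.
Aoife starts after Rohan ends, so Rohan has no further overlaps.
Mateo starts before Sana ends → Sana and Mateo overlap.
Hannah starts before Sana ends → Sana and Hannah overlap.
Aoife starts before Sana ends → Sana and Aoife overlap.
Ravi starts after Sana ends, so Sana has no further overlaps.
Hannah starts before Mateo ends → Mateo and Hannah overlap.
Aoife starts after Mateo ends, so Mateo has no further overlaps.
Aoife starts before Hannah ends → Hannah and Aoife overlap.
Ravi starts after Hannah ends, so Hannah has no further overlaps.
Ravi starts after Aoife ends, so Aoife has no further overlaps.
Priya starts before Ravi ends → Ravi and Priya overlap.
Overlapping pairs: Aoife & Hannah, Aoife & Sana, Hannah & Mateo, Hannah & Rohan, Hannah & Sana, Mateo & Rohan, Mateo & Sana, Priya & Ravi, Rohan & Sana — 9 in total.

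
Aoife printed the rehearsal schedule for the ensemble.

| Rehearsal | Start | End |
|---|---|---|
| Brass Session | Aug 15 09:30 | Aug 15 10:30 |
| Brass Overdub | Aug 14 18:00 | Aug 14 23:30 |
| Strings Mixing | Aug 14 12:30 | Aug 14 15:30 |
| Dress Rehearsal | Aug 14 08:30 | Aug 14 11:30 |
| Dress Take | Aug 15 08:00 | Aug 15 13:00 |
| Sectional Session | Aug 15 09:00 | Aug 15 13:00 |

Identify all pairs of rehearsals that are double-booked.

Brass Session & Dress Take, Brass Session & Sectional Session, Dress Take & Sectional Session

Check each pair: they overlap iff neither finishes before the other starts.
Sorted by start: Dress Rehearsal, Strings Mixing, Brass Overdub, Dress Take, Sectional Session, Brass Session.
Strings Mixing starts after Dress Rehearsal ends; Dress Rehearsal is clear from here.
Brass Overdub starts after Strings Mixing ends; Strings Mixing is clear from here.
Dress Take starts after Brass Overdub ends; Brass Overdub is clear from here.
Sectional Session starts before Dress Take ends → Dress Take and Sectional Session overlap.
Brass Session starts before Dress Take ends → Dress Take and Brass Session overlap.
Brass Session starts before Sectional Session ends → Sectional Session and Brass Session overlap.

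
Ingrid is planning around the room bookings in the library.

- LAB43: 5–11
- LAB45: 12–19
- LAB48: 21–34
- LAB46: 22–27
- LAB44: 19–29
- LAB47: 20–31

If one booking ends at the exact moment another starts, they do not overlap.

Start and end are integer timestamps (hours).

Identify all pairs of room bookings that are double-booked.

LAB44 & LAB46, LAB44 & LAB47, LAB44 & LAB48, LAB46 & LAB47, LAB46 & LAB48, LAB47 & LAB48

Check each pair: they overlap iff neither finishes before the other starts.
Sorted by start: LAB43, LAB45, LAB44, LAB47, LAB48, LAB46.
LAB45 starts after LAB43 ends, so nothing later overlaps LAB43 either.
LAB44 starts exactly when LAB45 ends (back-to-back, no overlap), so nothing later overlaps LAB45 either.
LAB47 starts before LAB44 ends → LAB44 and LAB47 overlap.
LAB48 starts before LAB44 ends → LAB44 and LAB48 overlap.
LAB46 starts before LAB44 ends → LAB44 and LAB46 overlap.
LAB48 starts before LAB47 ends → LAB47 and LAB48 overlap.
LAB46 starts before LAB47 ends → LAB47 and LAB46 overlap.
LAB46 starts before LAB48 ends → LAB48 and LAB46 overlap.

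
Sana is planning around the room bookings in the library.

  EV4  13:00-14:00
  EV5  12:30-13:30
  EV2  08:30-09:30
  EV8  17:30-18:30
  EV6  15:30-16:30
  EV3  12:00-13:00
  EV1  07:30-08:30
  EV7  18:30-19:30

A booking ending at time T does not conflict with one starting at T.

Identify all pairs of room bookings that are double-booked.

EV3 & EV5, EV4 & EV5

Sorted by start: EV1, EV2, EV3, EV5, EV4, EV6, EV8, EV7.
EV2 starts exactly when EV1 ends (back-to-back, no overlap), so EV1 has no further overlaps.
EV3 starts after EV2 ends, so EV2 has no further overlaps.
EV5 starts before EV3 ends → EV3 and EV5 overlap.
EV4 starts exactly when EV3 ends (back-to-back, no overlap), so EV3 has no further overlaps.
EV4 starts before EV5 ends → EV5 and EV4 overlap.
EV6 starts after EV5 ends, so EV5 has no further overlaps.
EV6 starts after EV4 ends, so EV4 has no further overlaps.
EV8 starts after EV6 ends, so EV6 has no further overlaps.
EV7 starts exactly when EV8 ends (back-to-back, no overlap).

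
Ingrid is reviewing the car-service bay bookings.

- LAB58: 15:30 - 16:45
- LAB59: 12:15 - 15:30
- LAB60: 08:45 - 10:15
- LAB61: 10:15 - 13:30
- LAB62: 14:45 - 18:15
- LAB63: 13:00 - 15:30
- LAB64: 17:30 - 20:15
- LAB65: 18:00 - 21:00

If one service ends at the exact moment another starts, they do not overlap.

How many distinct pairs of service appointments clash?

Sorted by start: LAB60, LAB61, LAB59, LAB63, LAB62, LAB58, LAB64, LAB65.
LAB61 starts exactly when LAB60 ends (back-to-back, no overlap), so nothing later overlaps LAB60 either.
LAB59 starts before LAB61 ends → LAB61 and LAB59 overlap.
LAB63 starts before LAB61 ends → LAB61 and LAB63 overlap.
LAB62 starts after LAB61 ends, so nothing later overlaps LAB61 either.
LAB63 starts before LAB59 ends → LAB59 and LAB63 overlap.
LAB62 starts before LAB59 ends → LAB59 and LAB62 overlap.
LAB58 starts exactly when LAB59 ends (back-to-back, no overlap), so nothing later overlaps LAB59 either.
LAB62 starts before LAB63 ends → LAB63 and LAB62 overlap.
LAB58 starts exactly when LAB63 ends (back-to-back, no overlap), so nothing later overlaps LAB63 either.
LAB58 starts before LAB62 ends → LAB62 and LAB58 overlap.
LAB64 starts before LAB62 ends → LAB62 and LAB64 overlap.
LAB65 starts before LAB62 ends → LAB62 and LAB65 overlap.
LAB64 starts after LAB58 ends, so nothing later overlaps LAB58 either.
LAB65 starts before LAB64 ends → LAB64 and LAB65 overlap.
Overlapping pairs: LAB58 & LAB62, LAB59 & LAB61, LAB59 & LAB62, LAB59 & LAB63, LAB61 & LAB63, LAB62 & LAB63, LAB62 & LAB64, LAB62 & LAB65, LAB64 & LAB65 — 9 in total.

9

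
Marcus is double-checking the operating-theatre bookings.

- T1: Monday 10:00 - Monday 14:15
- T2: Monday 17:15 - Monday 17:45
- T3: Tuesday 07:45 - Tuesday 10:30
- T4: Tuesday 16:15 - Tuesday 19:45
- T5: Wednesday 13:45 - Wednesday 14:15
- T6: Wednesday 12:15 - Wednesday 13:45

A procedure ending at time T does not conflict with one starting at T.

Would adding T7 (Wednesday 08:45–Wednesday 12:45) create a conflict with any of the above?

T1: ends Monday 14:15 at or before T7 starts Wednesday 08:45 → clear.
T2: ends Monday 17:45 at or before T7 starts Wednesday 08:45 → clear.
T3: ends Tuesday 10:30 at or before T7 starts Wednesday 08:45 → clear.
T4: ends Tuesday 19:45 at or before T7 starts Wednesday 08:45 → clear.
T6: starts Wednesday 12:15 before T7 ends Wednesday 12:45, and ends Wednesday 13:45 after T7 starts Wednesday 08:45 → overlap.
T5: starts Wednesday 13:45 at or after T7 ends Wednesday 12:45 → clear.
T7 overlaps T6.

Yes — it overlaps T6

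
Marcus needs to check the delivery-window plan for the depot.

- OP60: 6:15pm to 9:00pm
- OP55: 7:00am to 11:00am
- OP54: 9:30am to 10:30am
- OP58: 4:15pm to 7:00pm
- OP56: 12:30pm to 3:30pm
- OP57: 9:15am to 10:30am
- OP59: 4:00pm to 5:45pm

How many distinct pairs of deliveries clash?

5

Two intervals overlap when each starts before the other ends.
Sorted by start: OP55, OP57, OP54, OP56, OP59, OP58, OP60.
OP57 starts before OP55 ends → OP55 and OP57 overlap.
OP54 starts before OP55 ends → OP55 and OP54 overlap.
OP56 starts after OP55 ends — done with OP55.
OP54 starts before OP57 ends → OP57 and OP54 overlap.
OP56 starts after OP57 ends — done with OP57.
OP56 starts after OP54 ends — done with OP54.
OP59 starts after OP56 ends — done with OP56.
OP58 starts before OP59 ends → OP59 and OP58 overlap.
OP60 starts after OP59 ends.
OP60 starts before OP58 ends → OP58 and OP60 overlap.
Overlapping pairs: OP54 & OP55, OP54 & OP57, OP55 & OP57, OP58 & OP59, OP58 & OP60 — 5 in total.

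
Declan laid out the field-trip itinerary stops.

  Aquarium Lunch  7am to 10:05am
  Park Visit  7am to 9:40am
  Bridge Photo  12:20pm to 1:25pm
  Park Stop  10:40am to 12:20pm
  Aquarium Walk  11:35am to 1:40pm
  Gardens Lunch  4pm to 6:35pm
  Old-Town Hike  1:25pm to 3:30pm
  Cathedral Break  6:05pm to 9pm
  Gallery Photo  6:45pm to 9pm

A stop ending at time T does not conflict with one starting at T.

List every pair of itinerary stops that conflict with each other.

Two intervals overlap when each starts before the other ends.
Sorted by start: Aquarium Lunch, Park Visit, Park Stop, Aquarium Walk, Bridge Photo, Old-Town Hike, Gardens Lunch, Cathedral Break, Gallery Photo.
Park Visit starts before Aquarium Lunch ends → Aquarium Lunch and Park Visit overlap.
Park Stop starts after Aquarium Lunch ends, so Aquarium Lunch has no further overlaps.
Park Stop starts after Park Visit ends, so Park Visit has no further overlaps.
Aquarium Walk starts before Park Stop ends → Park Stop and Aquarium Walk overlap.
Bridge Photo starts exactly when Park Stop ends (back-to-back, no overlap), so Park Stop has no further overlaps.
Bridge Photo starts before Aquarium Walk ends → Aquarium Walk and Bridge Photo overlap.
Old-Town Hike starts before Aquarium Walk ends → Aquarium Walk and Old-Town Hike overlap.
Gardens Lunch starts after Aquarium Walk ends, so Aquarium Walk has no further overlaps.
Old-Town Hike starts exactly when Bridge Photo ends (back-to-back, no overlap), so Bridge Photo has no further overlaps.
Gardens Lunch starts after Old-Town Hike ends, so Old-Town Hike has no further overlaps.
Cathedral Break starts before Gardens Lunch ends → Gardens Lunch and Cathedral Break overlap.
Gallery Photo starts after Gardens Lunch ends.
Gallery Photo starts before Cathedral Break ends → Cathedral Break and Gallery Photo overlap.

Aquarium Lunch & Park Visit, Aquarium Walk & Bridge Photo, Aquarium Walk & Old-Town Hike, Aquarium Walk & Park Stop, Cathedral Break & Gallery Photo, Cathedral Break & Gardens Lunch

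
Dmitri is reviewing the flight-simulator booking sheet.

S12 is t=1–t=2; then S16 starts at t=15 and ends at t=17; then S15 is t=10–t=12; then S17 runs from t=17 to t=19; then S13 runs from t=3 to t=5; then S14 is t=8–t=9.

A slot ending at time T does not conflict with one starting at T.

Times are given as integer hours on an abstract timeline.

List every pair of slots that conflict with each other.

Check each pair: they overlap iff neither finishes before the other starts.
Sorted by start: S12, S13, S14, S15, S16, S17.
S13 starts after S12 ends; S12 is clear from here.
S14 starts after S13 ends; S13 is clear from here.
S15 starts after S14 ends; S14 is clear from here.
S16 starts after S15 ends; S15 is clear from here.
S17 starts exactly when S16 ends (back-to-back, no overlap).

no conflicts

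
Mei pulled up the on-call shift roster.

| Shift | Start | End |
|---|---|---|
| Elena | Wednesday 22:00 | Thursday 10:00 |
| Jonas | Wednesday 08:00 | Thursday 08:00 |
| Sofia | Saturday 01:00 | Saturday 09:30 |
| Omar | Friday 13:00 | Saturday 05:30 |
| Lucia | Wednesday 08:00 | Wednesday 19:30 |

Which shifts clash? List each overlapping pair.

Sorted by start: Jonas, Lucia, Elena, Omar, Sofia.
Lucia starts before Jonas ends → Jonas and Lucia overlap.
Elena starts before Jonas ends → Jonas and Elena overlap.
Omar starts after Jonas ends; Jonas is clear from here.
Elena starts after Lucia ends; Lucia is clear from here.
Omar starts after Elena ends; Elena is clear from here.
Sofia starts before Omar ends → Omar and Sofia overlap.

Elena & Jonas, Jonas & Lucia, Omar & Sofia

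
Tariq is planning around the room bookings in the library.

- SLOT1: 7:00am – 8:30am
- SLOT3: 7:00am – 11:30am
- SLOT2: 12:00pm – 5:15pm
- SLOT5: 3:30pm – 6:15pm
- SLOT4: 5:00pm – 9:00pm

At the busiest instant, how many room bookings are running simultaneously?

Walk through starts and ends in time order (an end at T is processed before a start at T):
7:00am start SLOT1 → 1
7:00am start SLOT3 → 2
8:30am end SLOT1 → 1
11:30am end SLOT3 → 0
12:00pm start SLOT2 → 1
3:30pm start SLOT5 → 2
5:00pm start SLOT4 → 3
5:15pm end SLOT2 → 2
6:15pm end SLOT5 → 1
9:00pm end SLOT4 → 0
Peak is 3, at 5:00pm (SLOT2, SLOT4, SLOT5).

3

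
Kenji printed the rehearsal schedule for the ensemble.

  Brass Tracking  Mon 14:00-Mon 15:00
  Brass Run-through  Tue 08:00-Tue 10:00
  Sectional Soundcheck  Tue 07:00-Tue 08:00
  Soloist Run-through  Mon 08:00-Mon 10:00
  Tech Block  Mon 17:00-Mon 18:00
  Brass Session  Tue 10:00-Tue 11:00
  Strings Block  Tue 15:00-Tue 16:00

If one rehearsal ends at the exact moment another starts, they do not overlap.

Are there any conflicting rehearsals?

Sorted by start: Soloist Run-through, Brass Tracking, Tech Block, Sectional Soundcheck, Brass Run-through, Brass Session, Strings Block.
Brass Tracking starts after Soloist Run-through ends; Soloist Run-through is clear from here.
Tech Block starts after Brass Tracking ends; Brass Tracking is clear from here.
Sectional Soundcheck starts after Tech Block ends; Tech Block is clear from here.
Brass Run-through starts exactly when Sectional Soundcheck ends (back-to-back, no overlap); Sectional Soundcheck is clear from here.
Brass Session starts exactly when Brass Run-through ends (back-to-back, no overlap); Brass Run-through is clear from here.
Strings Block starts after Brass Session ends.
Every pair is clear; the schedule has no overlaps.

No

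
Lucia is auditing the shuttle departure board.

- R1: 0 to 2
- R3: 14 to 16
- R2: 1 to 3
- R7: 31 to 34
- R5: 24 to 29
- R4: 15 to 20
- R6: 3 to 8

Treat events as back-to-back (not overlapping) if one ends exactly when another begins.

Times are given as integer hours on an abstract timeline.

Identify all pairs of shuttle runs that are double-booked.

Sorted by start: R1, R2, R6, R3, R4, R5, R7.
R2 starts before R1 ends → R1 and R2 overlap.
R6 starts after R1 ends; R1 is clear from here.
R6 starts exactly when R2 ends (back-to-back, no overlap); R2 is clear from here.
R3 starts after R6 ends; R6 is clear from here.
R4 starts before R3 ends → R3 and R4 overlap.
R5 starts after R3 ends; R3 is clear from here.
R5 starts after R4 ends; R4 is clear from here.
R7 starts after R5 ends.

R1 & R2, R3 & R4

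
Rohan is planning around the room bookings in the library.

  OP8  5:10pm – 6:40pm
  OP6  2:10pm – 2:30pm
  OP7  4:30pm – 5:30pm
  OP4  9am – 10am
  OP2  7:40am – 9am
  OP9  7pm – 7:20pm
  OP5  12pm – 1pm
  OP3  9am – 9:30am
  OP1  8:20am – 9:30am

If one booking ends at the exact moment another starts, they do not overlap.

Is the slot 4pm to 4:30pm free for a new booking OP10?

OP2: ends 9am at or before OP10 starts 4pm → clear.
OP1: ends 9:30am at or before OP10 starts 4pm → clear.
OP3: ends 9:30am at or before OP10 starts 4pm → clear.
OP4: ends 10am at or before OP10 starts 4pm → clear.
OP5: ends 1pm at or before OP10 starts 4pm → clear.
OP6: ends 2:30pm at or before OP10 starts 4pm → clear.
OP7: starts 4:30pm at or after OP10 ends 4:30pm → clear.
OP8: starts 5:10pm at or after OP10 ends 4:30pm → clear.
OP9: starts 7pm at or after OP10 ends 4:30pm → clear.

Yes — the slot is free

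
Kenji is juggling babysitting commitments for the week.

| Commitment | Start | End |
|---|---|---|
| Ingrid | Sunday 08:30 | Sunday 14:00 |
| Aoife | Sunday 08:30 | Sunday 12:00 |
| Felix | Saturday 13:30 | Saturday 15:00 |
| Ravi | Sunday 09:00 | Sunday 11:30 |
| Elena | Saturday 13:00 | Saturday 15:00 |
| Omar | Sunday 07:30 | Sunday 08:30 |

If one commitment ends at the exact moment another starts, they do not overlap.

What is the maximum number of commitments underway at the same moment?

Walk through starts and ends in time order (an end at T is processed before a start at T):
Saturday 13:00 start Elena → 1
Saturday 13:30 start Felix → 2
Saturday 15:00 end Elena → 1
Saturday 15:00 end Felix → 0
Sunday 07:30 start Omar → 1
Sunday 08:30 end Omar → 0
Sunday 08:30 start Aoife → 1
Sunday 08:30 start Ingrid → 2
Sunday 09:00 start Ravi → 3
Sunday 11:30 end Ravi → 2
Sunday 12:00 end Aoife → 1
Sunday 14:00 end Ingrid → 0
Peak is 3, at Sunday 09:00 (Aoife, Ingrid, Ravi).

3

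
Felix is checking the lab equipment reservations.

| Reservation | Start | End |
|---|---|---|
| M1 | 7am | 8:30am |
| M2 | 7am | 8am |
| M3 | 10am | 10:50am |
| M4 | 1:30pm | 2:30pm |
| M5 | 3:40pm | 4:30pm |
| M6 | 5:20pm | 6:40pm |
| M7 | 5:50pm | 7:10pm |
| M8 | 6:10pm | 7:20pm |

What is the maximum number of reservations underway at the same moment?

3

Sweep the timeline, counting +1 at each start and −1 at each end (ends before starts at a tie):
7am start M1 → 1
7am start M2 → 2
8am end M2 → 1
8:30am end M1 → 0
10am start M3 → 1
10:50am end M3 → 0
1:30pm start M4 → 1
2:30pm end M4 → 0
3:40pm start M5 → 1
4:30pm end M5 → 0
5:20pm start M6 → 1
5:50pm start M7 → 2
6:10pm start M8 → 3
6:40pm end M6 → 2
7:10pm end M7 → 1
7:20pm end M8 → 0
Peak is 3, at 6:10pm (M6, M7, M8).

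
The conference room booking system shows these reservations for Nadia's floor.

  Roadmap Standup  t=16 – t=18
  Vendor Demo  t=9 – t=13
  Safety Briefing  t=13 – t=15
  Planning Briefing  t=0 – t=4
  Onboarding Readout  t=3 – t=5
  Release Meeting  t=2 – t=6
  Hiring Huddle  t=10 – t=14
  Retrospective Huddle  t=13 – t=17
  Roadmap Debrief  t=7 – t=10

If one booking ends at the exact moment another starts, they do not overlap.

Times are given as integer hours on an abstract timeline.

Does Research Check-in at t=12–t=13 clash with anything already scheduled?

Planning Briefing: ends t=4 at or before Research Check-in starts t=12 → clear.
Release Meeting: ends t=6 at or before Research Check-in starts t=12 → clear.
Onboarding Readout: ends t=5 at or before Research Check-in starts t=12 → clear.
Roadmap Debrief: ends t=10 at or before Research Check-in starts t=12 → clear.
Vendor Demo: starts t=9 before Research Check-in ends t=13, and ends t=13 after Research Check-in starts t=12 → overlap.
Hiring Huddle: starts t=10 before Research Check-in ends t=13, and ends t=14 after Research Check-in starts t=12 → overlap.
Retrospective Huddle: starts t=13 at or after Research Check-in ends t=13 → clear.
Safety Briefing: starts t=13 at or after Research Check-in ends t=13 → clear.
Roadmap Standup: starts t=16 at or after Research Check-in ends t=13 → clear.
Research Check-in overlaps Vendor Demo, Hiring Huddle.

Yes — it overlaps Hiring Huddle, Vendor Demo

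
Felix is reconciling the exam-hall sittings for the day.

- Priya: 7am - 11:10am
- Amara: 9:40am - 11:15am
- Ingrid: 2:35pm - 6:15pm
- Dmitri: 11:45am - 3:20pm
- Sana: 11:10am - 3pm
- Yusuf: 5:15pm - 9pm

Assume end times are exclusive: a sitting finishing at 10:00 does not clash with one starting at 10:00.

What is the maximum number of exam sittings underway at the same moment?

3

Walk through starts and ends in time order (an end at T is processed before a start at T):
7am start Priya → 1
9:40am start Amara → 2
11:10am end Priya → 1
11:10am start Sana → 2
11:15am end Amara → 1
11:45am start Dmitri → 2
2:35pm start Ingrid → 3
3pm end Sana → 2
3:20pm end Dmitri → 1
5:15pm start Yusuf → 2
6:15pm end Ingrid → 1
9pm end Yusuf → 0
Peak is 3, at 2:35pm (Dmitri, Ingrid, Sana).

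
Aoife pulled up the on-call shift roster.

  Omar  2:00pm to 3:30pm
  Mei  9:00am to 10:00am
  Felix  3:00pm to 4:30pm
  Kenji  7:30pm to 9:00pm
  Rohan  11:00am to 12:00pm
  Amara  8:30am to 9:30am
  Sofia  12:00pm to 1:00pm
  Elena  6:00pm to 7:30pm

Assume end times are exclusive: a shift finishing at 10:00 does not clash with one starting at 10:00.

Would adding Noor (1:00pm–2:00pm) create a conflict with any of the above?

No — it doesn't clash with anything

Amara: ends 9:30am at or before Noor starts 1:00pm → clear.
Mei: ends 10:00am at or before Noor starts 1:00pm → clear.
Rohan: ends 12:00pm at or before Noor starts 1:00pm → clear.
Sofia: ends 1:00pm at or before Noor starts 1:00pm → clear.
Omar: starts 2:00pm at or after Noor ends 2:00pm → clear.
Felix: starts 3:00pm at or after Noor ends 2:00pm → clear.
Elena: starts 6:00pm at or after Noor ends 2:00pm → clear.
Kenji: starts 7:30pm at or after Noor ends 2:00pm → clear.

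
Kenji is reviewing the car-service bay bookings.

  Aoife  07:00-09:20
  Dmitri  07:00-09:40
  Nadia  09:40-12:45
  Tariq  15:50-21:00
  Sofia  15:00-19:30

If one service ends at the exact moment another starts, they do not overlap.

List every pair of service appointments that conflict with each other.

Check each pair: they overlap iff neither finishes before the other starts.
Sorted by start: Aoife, Dmitri, Nadia, Sofia, Tariq.
Dmitri starts before Aoife ends → Aoife and Dmitri overlap.
Nadia starts after Aoife ends, so Aoife has no further overlaps.
Nadia starts exactly when Dmitri ends (back-to-back, no overlap), so Dmitri has no further overlaps.
Sofia starts after Nadia ends, so Nadia has no further overlaps.
Tariq starts before Sofia ends → Sofia and Tariq overlap.

Aoife & Dmitri, Sofia & Tariq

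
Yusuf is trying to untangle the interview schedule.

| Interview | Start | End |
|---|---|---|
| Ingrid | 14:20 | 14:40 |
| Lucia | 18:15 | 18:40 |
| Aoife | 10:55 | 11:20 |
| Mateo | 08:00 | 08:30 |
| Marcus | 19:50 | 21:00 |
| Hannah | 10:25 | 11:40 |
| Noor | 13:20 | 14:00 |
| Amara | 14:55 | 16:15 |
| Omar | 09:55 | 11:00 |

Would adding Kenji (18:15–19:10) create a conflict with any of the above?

Yes — it overlaps Lucia

Mateo: ends 08:30 at or before Kenji starts 18:15 → clear.
Omar: ends 11:00 at or before Kenji starts 18:15 → clear.
Hannah: ends 11:40 at or before Kenji starts 18:15 → clear.
Aoife: ends 11:20 at or before Kenji starts 18:15 → clear.
Noor: ends 14:00 at or before Kenji starts 18:15 → clear.
Ingrid: ends 14:40 at or before Kenji starts 18:15 → clear.
Amara: ends 16:15 at or before Kenji starts 18:15 → clear.
Lucia: starts 18:15 before Kenji ends 19:10, and ends 18:40 after Kenji starts 18:15 → overlap.
Marcus: starts 19:50 at or after Kenji ends 19:10 → clear.
Kenji overlaps Lucia.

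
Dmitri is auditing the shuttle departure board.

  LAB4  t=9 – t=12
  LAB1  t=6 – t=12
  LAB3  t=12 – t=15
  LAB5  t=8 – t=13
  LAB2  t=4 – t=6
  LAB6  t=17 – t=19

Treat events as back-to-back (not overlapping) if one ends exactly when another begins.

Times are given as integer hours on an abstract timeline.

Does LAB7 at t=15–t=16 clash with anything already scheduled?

No — it doesn't clash with anything

LAB2: ends t=6 at or before LAB7 starts t=15 → clear.
LAB1: ends t=12 at or before LAB7 starts t=15 → clear.
LAB5: ends t=13 at or before LAB7 starts t=15 → clear.
LAB4: ends t=12 at or before LAB7 starts t=15 → clear.
LAB3: ends t=15 at or before LAB7 starts t=15 → clear.
LAB6: starts t=17 at or after LAB7 ends t=16 → clear.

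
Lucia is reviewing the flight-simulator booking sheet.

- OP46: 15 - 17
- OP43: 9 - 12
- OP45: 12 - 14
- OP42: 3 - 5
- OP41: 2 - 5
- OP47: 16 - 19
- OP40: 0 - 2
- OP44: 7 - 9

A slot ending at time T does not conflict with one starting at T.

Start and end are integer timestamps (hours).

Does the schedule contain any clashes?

Sorted by start: OP40, OP41, OP42, OP44, OP43, OP45, OP46, OP47.
OP41 starts exactly when OP40 ends (back-to-back, no overlap), so OP40 has no further overlaps.
OP42 starts before OP41 ends → OP41 and OP42 overlap.
That's a conflict, so the schedule is not conflict-free.

Yes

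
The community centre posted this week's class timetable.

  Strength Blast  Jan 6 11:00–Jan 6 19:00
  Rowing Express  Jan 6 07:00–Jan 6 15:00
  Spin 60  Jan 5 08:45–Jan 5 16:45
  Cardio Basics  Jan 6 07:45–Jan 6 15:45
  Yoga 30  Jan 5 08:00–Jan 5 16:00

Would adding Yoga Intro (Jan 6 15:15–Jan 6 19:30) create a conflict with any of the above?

Yoga 30: ends Jan 5 16:00 at or before Yoga Intro starts Jan 6 15:15 → clear.
Spin 60: ends Jan 5 16:45 at or before Yoga Intro starts Jan 6 15:15 → clear.
Rowing Express: ends Jan 6 15:00 at or before Yoga Intro starts Jan 6 15:15 → clear.
Cardio Basics: starts Jan 6 07:45 before Yoga Intro ends Jan 6 19:30, and ends Jan 6 15:45 after Yoga Intro starts Jan 6 15:15 → overlap.
Strength Blast: starts Jan 6 11:00 before Yoga Intro ends Jan 6 19:30, and ends Jan 6 19:00 after Yoga Intro starts Jan 6 15:15 → overlap.
Yoga Intro overlaps Cardio Basics, Strength Blast.

Yes — it overlaps Cardio Basics, Strength Blast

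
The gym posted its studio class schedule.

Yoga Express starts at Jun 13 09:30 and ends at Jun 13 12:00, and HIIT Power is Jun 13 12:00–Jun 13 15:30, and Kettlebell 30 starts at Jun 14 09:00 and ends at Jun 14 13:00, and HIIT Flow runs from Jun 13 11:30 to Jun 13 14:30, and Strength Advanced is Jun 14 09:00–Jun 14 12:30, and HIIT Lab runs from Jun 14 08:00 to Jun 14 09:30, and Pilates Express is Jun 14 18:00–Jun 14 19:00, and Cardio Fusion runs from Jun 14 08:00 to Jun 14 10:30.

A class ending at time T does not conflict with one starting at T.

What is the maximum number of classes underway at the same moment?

4

Sweep the timeline, counting +1 at each start and −1 at each end (ends before starts at a tie):
Jun 13 09:30 start Yoga Express → 1
Jun 13 11:30 start HIIT Flow → 2
Jun 13 12:00 end Yoga Express → 1
Jun 13 12:00 start HIIT Power → 2
Jun 13 14:30 end HIIT Flow → 1
Jun 13 15:30 end HIIT Power → 0
Jun 14 08:00 start Cardio Fusion → 1
Jun 14 08:00 start HIIT Lab → 2
Jun 14 09:00 start Kettlebell 30 → 3
Jun 14 09:00 start Strength Advanced → 4
Jun 14 09:30 end HIIT Lab → 3
Jun 14 10:30 end Cardio Fusion → 2
Jun 14 12:30 end Strength Advanced → 1
Jun 14 13:00 end Kettlebell 30 → 0
Jun 14 18:00 start Pilates Express → 1
Jun 14 19:00 end Pilates Express → 0
Peak is 4, at Jun 14 09:00 (Cardio Fusion, HIIT Lab, Kettlebell 30, Strength Advanced).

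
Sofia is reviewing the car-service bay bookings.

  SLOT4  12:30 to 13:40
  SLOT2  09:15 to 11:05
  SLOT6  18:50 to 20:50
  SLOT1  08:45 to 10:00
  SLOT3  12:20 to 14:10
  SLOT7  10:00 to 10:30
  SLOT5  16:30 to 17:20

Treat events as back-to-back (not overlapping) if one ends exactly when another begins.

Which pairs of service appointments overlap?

Sorted by start: SLOT1, SLOT2, SLOT7, SLOT3, SLOT4, SLOT5, SLOT6.
SLOT2 starts before SLOT1 ends → SLOT1 and SLOT2 overlap.
SLOT7 starts exactly when SLOT1 ends (back-to-back, no overlap) — done with SLOT1.
SLOT7 starts before SLOT2 ends → SLOT2 and SLOT7 overlap.
SLOT3 starts after SLOT2 ends — done with SLOT2.
SLOT3 starts after SLOT7 ends — done with SLOT7.
SLOT4 starts before SLOT3 ends → SLOT3 and SLOT4 overlap.
SLOT5 starts after SLOT3 ends — done with SLOT3.
SLOT5 starts after SLOT4 ends — done with SLOT4.
SLOT6 starts after SLOT5 ends.

SLOT1 & SLOT2, SLOT2 & SLOT7, SLOT3 & SLOT4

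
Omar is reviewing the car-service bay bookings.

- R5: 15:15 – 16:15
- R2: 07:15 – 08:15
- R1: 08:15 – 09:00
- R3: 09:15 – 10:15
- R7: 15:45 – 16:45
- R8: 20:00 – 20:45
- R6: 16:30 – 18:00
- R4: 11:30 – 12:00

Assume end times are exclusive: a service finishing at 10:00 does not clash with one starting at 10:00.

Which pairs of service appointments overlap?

Sorted by start: R2, R1, R3, R4, R5, R7, R6, R8.
R1 starts exactly when R2 ends (back-to-back, no overlap); R2 is clear from here.
R3 starts after R1 ends; R1 is clear from here.
R4 starts after R3 ends; R3 is clear from here.
R5 starts after R4 ends; R4 is clear from here.
R7 starts before R5 ends → R5 and R7 overlap.
R6 starts after R5 ends; R5 is clear from here.
R6 starts before R7 ends → R7 and R6 overlap.
R8 starts after R7 ends.
R8 starts after R6 ends.

R5 & R7, R6 & R7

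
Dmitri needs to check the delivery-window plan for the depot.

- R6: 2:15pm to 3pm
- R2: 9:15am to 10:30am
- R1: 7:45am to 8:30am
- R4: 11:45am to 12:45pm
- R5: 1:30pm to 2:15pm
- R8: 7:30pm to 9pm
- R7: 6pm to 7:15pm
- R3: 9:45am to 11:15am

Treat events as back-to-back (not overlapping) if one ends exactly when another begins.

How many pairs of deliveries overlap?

1

Sorted by start: R1, R2, R3, R4, R5, R6, R7, R8.
R2 starts after R1 ends — done with R1.
R3 starts before R2 ends → R2 and R3 overlap.
R4 starts after R2 ends — done with R2.
R4 starts after R3 ends — done with R3.
R5 starts after R4 ends — done with R4.
R6 starts exactly when R5 ends (back-to-back, no overlap) — done with R5.
R7 starts after R6 ends — done with R6.
R8 starts after R7 ends.
Overlapping pairs: R2 & R3 — 1 in total.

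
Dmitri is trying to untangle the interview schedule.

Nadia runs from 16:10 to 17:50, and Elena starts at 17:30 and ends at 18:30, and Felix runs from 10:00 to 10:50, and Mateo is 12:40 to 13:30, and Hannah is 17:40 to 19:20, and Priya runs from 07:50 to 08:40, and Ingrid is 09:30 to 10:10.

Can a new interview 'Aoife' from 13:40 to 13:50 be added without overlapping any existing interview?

Priya: ends 08:40 at or before Aoife starts 13:40 → clear.
Ingrid: ends 10:10 at or before Aoife starts 13:40 → clear.
Felix: ends 10:50 at or before Aoife starts 13:40 → clear.
Mateo: ends 13:30 at or before Aoife starts 13:40 → clear.
Nadia: starts 16:10 at or after Aoife ends 13:50 → clear.
Elena: starts 17:30 at or after Aoife ends 13:50 → clear.
Hannah: starts 17:40 at or after Aoife ends 13:50 → clear.

Yes — the slot is free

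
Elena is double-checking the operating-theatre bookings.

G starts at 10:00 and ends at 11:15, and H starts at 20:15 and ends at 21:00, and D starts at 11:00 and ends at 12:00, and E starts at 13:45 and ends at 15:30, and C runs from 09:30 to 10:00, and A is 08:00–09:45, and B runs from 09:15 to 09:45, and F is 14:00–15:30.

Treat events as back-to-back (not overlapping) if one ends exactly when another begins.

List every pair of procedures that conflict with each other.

Two intervals overlap when each starts before the other ends.
Sorted by start: A, B, C, G, D, E, F, H.
B starts before A ends → A and B overlap.
C starts before A ends → A and C overlap.
G starts after A ends — done with A.
C starts before B ends → B and C overlap.
G starts after B ends — done with B.
G starts exactly when C ends (back-to-back, no overlap) — done with C.
D starts before G ends → G and D overlap.
E starts after G ends — done with G.
E starts after D ends — done with D.
F starts before E ends → E and F overlap.
H starts after E ends.
H starts after F ends.

A & B, A & C, B & C, D & G, E & F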